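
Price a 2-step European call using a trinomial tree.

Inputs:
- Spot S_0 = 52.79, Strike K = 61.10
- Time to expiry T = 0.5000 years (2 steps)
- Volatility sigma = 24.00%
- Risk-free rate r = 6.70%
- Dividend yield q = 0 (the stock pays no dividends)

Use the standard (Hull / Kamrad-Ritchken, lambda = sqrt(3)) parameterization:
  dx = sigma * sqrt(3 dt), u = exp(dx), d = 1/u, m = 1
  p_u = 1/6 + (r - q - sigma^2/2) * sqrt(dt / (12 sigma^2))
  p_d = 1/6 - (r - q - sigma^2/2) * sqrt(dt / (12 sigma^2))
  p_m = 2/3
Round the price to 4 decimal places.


Answer: Price = V(0,0) = 1.6074

Derivation:
dt = T/N = 0.250000; dx = sigma*sqrt(3*dt) = 0.207846
u = exp(dx) = 1.231024; d = 1/u = 0.812332
p_u = 0.189640, p_m = 0.666667, p_d = 0.143693
Discount per step: exp(-r*dt) = 0.983390
Stock lattice S(k, j) with j the centered position index:
  k=0: S(0,+0) = 52.7900
  k=1: S(1,-1) = 42.8830; S(1,+0) = 52.7900; S(1,+1) = 64.9857
  k=2: S(2,-2) = 34.8352; S(2,-1) = 42.8830; S(2,+0) = 52.7900; S(2,+1) = 64.9857; S(2,+2) = 79.9990
Terminal payoffs V(N, j) = max(S_T - K, 0):
  V(2,-2) = 0.000000; V(2,-1) = 0.000000; V(2,+0) = 0.000000; V(2,+1) = 3.885741; V(2,+2) = 18.898987
Backward induction: V(k, j) = exp(-r*dt) * [p_u * V(k+1, j+1) + p_m * V(k+1, j) + p_d * V(k+1, j-1)]
  V(1,-1) = exp(-r*dt) * [p_u*0.000000 + p_m*0.000000 + p_d*0.000000] = 0.000000
  V(1,+0) = exp(-r*dt) * [p_u*3.885741 + p_m*0.000000 + p_d*0.000000] = 0.724653
  V(1,+1) = exp(-r*dt) * [p_u*18.898987 + p_m*3.885741 + p_d*0.000000] = 6.071944
  V(0,+0) = exp(-r*dt) * [p_u*6.071944 + p_m*0.724653 + p_d*0.000000] = 1.607437


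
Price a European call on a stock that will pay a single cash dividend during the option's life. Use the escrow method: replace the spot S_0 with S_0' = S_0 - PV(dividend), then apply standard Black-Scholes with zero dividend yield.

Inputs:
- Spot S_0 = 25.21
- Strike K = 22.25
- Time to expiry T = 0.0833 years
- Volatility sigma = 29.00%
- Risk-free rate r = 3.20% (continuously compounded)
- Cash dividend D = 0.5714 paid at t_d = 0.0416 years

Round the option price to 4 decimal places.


Answer: Price = 2.5474

Derivation:
PV(D) = D * exp(-r * t_d) = 0.5714 * 0.99866969 = 0.57063986
S_0' = S_0 - PV(D) = 25.2100 - 0.57063986 = 24.63936014
d1 = (ln(S_0'/K) + (r + sigma^2/2)*T) / (sigma*sqrt(T)) = 1.29238664
d2 = d1 - sigma*sqrt(T) = 1.20868759
exp(-rT) = 0.99733795
N(d1) = 0.90188836; N(d2) = 0.88660856
C = S_0' * N(d1) - K * exp(-rT) * N(d2) = 24.63936014 * 0.90188836 - 22.2500 * 0.99733795 * 0.88660856 = 2.5474


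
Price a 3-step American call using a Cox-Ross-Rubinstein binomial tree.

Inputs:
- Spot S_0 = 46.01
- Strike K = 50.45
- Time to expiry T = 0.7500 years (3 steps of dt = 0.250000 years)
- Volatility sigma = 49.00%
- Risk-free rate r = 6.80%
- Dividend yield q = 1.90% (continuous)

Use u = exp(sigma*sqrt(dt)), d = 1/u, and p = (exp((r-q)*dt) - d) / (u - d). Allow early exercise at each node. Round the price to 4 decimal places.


Answer: Price = V(0,0) = 7.0597

Derivation:
dt = T/N = 0.250000
u = exp(sigma*sqrt(dt)) = 1.277621; d = 1/u = 0.782705
p = (exp((r-q)*dt) - d) / (u - d) = 0.463958
Discount per step: exp(-r*dt) = 0.983144
Stock lattice S(k, i) with i counting down-moves:
  k=0: S(0,0) = 46.0100
  k=1: S(1,0) = 58.7834; S(1,1) = 36.0122
  k=2: S(2,0) = 75.1029; S(2,1) = 46.0100; S(2,2) = 28.1869
  k=3: S(3,0) = 95.9530; S(3,1) = 58.7834; S(3,2) = 36.0122; S(3,3) = 22.0620
Terminal payoffs V(N, i) = max(S_T - K, 0):
  V(3,0) = 45.503026; V(3,1) = 8.333357; V(3,2) = 0.000000; V(3,3) = 0.000000
Backward induction: V(k, i) = exp(-r*dt) * [p * V(k+1, i) + (1-p) * V(k+1, i+1)]; then take max(V_cont, immediate exercise) for American.
  V(2,0) = exp(-r*dt) * [p*45.503026 + (1-p)*8.333357] = 25.147378; exercise = 24.652869; V(2,0) = max -> 25.147378
  V(2,1) = exp(-r*dt) * [p*8.333357 + (1-p)*0.000000] = 3.801159; exercise = 0.000000; V(2,1) = max -> 3.801159
  V(2,2) = exp(-r*dt) * [p*0.000000 + (1-p)*0.000000] = 0.000000; exercise = 0.000000; V(2,2) = max -> 0.000000
  V(1,0) = exp(-r*dt) * [p*25.147378 + (1-p)*3.801159] = 13.473902; exercise = 8.333357; V(1,0) = max -> 13.473902
  V(1,1) = exp(-r*dt) * [p*3.801159 + (1-p)*0.000000] = 1.733852; exercise = 0.000000; V(1,1) = max -> 1.733852
  V(0,0) = exp(-r*dt) * [p*13.473902 + (1-p)*1.733852] = 7.059706; exercise = 0.000000; V(0,0) = max -> 7.059706


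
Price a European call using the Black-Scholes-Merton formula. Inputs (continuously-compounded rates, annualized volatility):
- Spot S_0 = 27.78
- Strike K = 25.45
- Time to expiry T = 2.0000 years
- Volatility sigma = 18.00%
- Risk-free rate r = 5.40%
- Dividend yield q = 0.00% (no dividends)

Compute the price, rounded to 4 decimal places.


Answer: Price = 5.7463

Derivation:
d1 = (ln(S/K) + (r - q + 0.5*sigma^2) * T) / (sigma * sqrt(T)) = 0.89567092
d2 = d1 - sigma * sqrt(T) = 0.64111248
exp(-rT) = 0.89762760; exp(-qT) = 1.00000000
C = S_0 * exp(-qT) * N(d1) - K * exp(-rT) * N(d2)
N(d1) = 0.81478573; N(d2) = 0.73927520
C = 27.7800 * 1.00000000 * 0.81478573 - 25.4500 * 0.89762760 * 0.73927520 = 5.7463


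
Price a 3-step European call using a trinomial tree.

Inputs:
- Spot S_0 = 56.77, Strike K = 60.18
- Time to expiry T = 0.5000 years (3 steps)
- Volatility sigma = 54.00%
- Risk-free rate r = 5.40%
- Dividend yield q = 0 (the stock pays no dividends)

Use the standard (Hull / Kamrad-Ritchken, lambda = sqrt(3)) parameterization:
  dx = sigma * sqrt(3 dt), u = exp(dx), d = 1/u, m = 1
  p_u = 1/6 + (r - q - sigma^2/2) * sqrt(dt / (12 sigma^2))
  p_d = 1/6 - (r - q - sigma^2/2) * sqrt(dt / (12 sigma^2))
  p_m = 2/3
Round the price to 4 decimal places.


dt = T/N = 0.166667; dx = sigma*sqrt(3*dt) = 0.381838
u = exp(dx) = 1.464974; d = 1/u = 0.682606
p_u = 0.146632, p_m = 0.666667, p_d = 0.186701
Discount per step: exp(-r*dt) = 0.991040
Stock lattice S(k, j) with j the centered position index:
  k=0: S(0,+0) = 56.7700
  k=1: S(1,-1) = 38.7515; S(1,+0) = 56.7700; S(1,+1) = 83.1666
  k=2: S(2,-2) = 26.4520; S(2,-1) = 38.7515; S(2,+0) = 56.7700; S(2,+1) = 83.1666; S(2,+2) = 121.8369
  k=3: S(3,-3) = 18.0563; S(3,-2) = 26.4520; S(3,-1) = 38.7515; S(3,+0) = 56.7700; S(3,+1) = 83.1666; S(3,+2) = 121.8369; S(3,+3) = 178.4879
Terminal payoffs V(N, j) = max(S_T - K, 0):
  V(3,-3) = 0.000000; V(3,-2) = 0.000000; V(3,-1) = 0.000000; V(3,+0) = 0.000000; V(3,+1) = 22.986588; V(3,+2) = 61.656909; V(3,+3) = 118.307934
Backward induction: V(k, j) = exp(-r*dt) * [p_u * V(k+1, j+1) + p_m * V(k+1, j) + p_d * V(k+1, j-1)]
  V(2,-2) = exp(-r*dt) * [p_u*0.000000 + p_m*0.000000 + p_d*0.000000] = 0.000000
  V(2,-1) = exp(-r*dt) * [p_u*0.000000 + p_m*0.000000 + p_d*0.000000] = 0.000000
  V(2,+0) = exp(-r*dt) * [p_u*22.986588 + p_m*0.000000 + p_d*0.000000] = 3.340370
  V(2,+1) = exp(-r*dt) * [p_u*61.656909 + p_m*22.986588 + p_d*0.000000] = 24.146963
  V(2,+2) = exp(-r*dt) * [p_u*118.307934 + p_m*61.656909 + p_d*22.986588] = 62.181797
  V(1,-1) = exp(-r*dt) * [p_u*3.340370 + p_m*0.000000 + p_d*0.000000] = 0.485417
  V(1,+0) = exp(-r*dt) * [p_u*24.146963 + p_m*3.340370 + p_d*0.000000] = 5.715954
  V(1,+1) = exp(-r*dt) * [p_u*62.181797 + p_m*24.146963 + p_d*3.340370] = 25.607955
  V(0,+0) = exp(-r*dt) * [p_u*25.607955 + p_m*5.715954 + p_d*0.485417] = 7.587612

Answer: Price = V(0,0) = 7.5876


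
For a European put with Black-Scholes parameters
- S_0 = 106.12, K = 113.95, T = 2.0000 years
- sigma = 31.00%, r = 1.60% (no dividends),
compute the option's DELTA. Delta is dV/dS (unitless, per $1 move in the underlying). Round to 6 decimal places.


Answer: Delta = -0.448357

Derivation:
d1 = 0.1298128836; d2 = -0.3085933207
phi(d1) = 0.3955950367; exp(-qT) = 1.0000000000; exp(-rT) = 0.9685065821
N(-d1) = 0.4483572348
Delta = -exp(-qT) * N(-d1) = -1.0000000000 * 0.4483572348 = -0.448357


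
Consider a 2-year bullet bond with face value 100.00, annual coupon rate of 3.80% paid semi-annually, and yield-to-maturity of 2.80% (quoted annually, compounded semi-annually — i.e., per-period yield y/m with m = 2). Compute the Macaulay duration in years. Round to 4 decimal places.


Coupon per period c = face * coupon_rate / m = 1.900000
Periods per year m = 2; per-period yield y/m = 0.014000
Number of cashflows N = 4
Cashflows (t years, CF_t, discount factor 1/(1+y/m)^(m*t), PV):
  t = 0.5000: CF_t = 1.900000, DF = 0.986193, PV = 1.873767
  t = 1.0000: CF_t = 1.900000, DF = 0.972577, PV = 1.847897
  t = 1.5000: CF_t = 1.900000, DF = 0.959149, PV = 1.822383
  t = 2.0000: CF_t = 101.900000, DF = 0.945906, PV = 96.387866
Price P = sum_t PV_t = 101.931913
Macaulay numerator sum_t t * PV_t:
  t * PV_t at t = 0.5000: 0.936884
  t * PV_t at t = 1.0000: 1.847897
  t * PV_t at t = 1.5000: 2.733575
  t * PV_t at t = 2.0000: 192.775731
Macaulay duration D = (sum_t t * PV_t) / P = 198.294087 / 101.931913 = 1.945358

Answer: Macaulay duration = 1.9454 years


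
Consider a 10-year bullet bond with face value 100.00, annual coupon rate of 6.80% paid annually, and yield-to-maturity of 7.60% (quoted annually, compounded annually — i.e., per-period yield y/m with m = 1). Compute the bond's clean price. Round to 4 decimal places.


Coupon per period c = face * coupon_rate / m = 6.800000
Periods per year m = 1; per-period yield y/m = 0.076000
Number of cashflows N = 10
Cashflows (t years, CF_t, discount factor 1/(1+y/m)^(m*t), PV):
  t = 1.0000: CF_t = 6.800000, DF = 0.929368, PV = 6.319703
  t = 2.0000: CF_t = 6.800000, DF = 0.863725, PV = 5.873330
  t = 3.0000: CF_t = 6.800000, DF = 0.802718, PV = 5.458485
  t = 4.0000: CF_t = 6.800000, DF = 0.746021, PV = 5.072941
  t = 5.0000: CF_t = 6.800000, DF = 0.693328, PV = 4.714629
  t = 6.0000: CF_t = 6.800000, DF = 0.644357, PV = 4.381626
  t = 7.0000: CF_t = 6.800000, DF = 0.598845, PV = 4.072143
  t = 8.0000: CF_t = 6.800000, DF = 0.556547, PV = 3.784519
  t = 9.0000: CF_t = 6.800000, DF = 0.517237, PV = 3.517211
  t = 10.0000: CF_t = 106.800000, DF = 0.480704, PV = 51.339134
Price P = sum_t PV_t = 94.533721

Answer: Price = 94.5337


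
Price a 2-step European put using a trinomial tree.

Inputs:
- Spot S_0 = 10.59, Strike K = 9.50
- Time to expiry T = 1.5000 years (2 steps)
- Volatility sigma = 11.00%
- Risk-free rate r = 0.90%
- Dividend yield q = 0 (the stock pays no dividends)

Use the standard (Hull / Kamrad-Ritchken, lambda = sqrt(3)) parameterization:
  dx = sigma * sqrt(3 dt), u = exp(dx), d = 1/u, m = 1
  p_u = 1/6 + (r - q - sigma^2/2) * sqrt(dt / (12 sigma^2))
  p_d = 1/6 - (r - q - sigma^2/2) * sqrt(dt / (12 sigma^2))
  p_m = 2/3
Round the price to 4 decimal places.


Answer: Price = V(0,0) = 0.1572

Derivation:
dt = T/N = 0.750000; dx = sigma*sqrt(3*dt) = 0.165000
u = exp(dx) = 1.179393; d = 1/u = 0.847894
p_u = 0.173371, p_m = 0.666667, p_d = 0.159962
Discount per step: exp(-r*dt) = 0.993273
Stock lattice S(k, j) with j the centered position index:
  k=0: S(0,+0) = 10.5900
  k=1: S(1,-1) = 8.9792; S(1,+0) = 10.5900; S(1,+1) = 12.4898
  k=2: S(2,-2) = 7.6134; S(2,-1) = 8.9792; S(2,+0) = 10.5900; S(2,+1) = 12.4898; S(2,+2) = 14.7304
Terminal payoffs V(N, j) = max(K - S_T, 0):
  V(2,-2) = 1.886598; V(2,-1) = 0.520806; V(2,+0) = 0.000000; V(2,+1) = 0.000000; V(2,+2) = 0.000000
Backward induction: V(k, j) = exp(-r*dt) * [p_u * V(k+1, j+1) + p_m * V(k+1, j) + p_d * V(k+1, j-1)]
  V(1,-1) = exp(-r*dt) * [p_u*0.000000 + p_m*0.520806 + p_d*1.886598] = 0.644622
  V(1,+0) = exp(-r*dt) * [p_u*0.000000 + p_m*0.000000 + p_d*0.520806] = 0.082749
  V(1,+1) = exp(-r*dt) * [p_u*0.000000 + p_m*0.000000 + p_d*0.000000] = 0.000000
  V(0,+0) = exp(-r*dt) * [p_u*0.000000 + p_m*0.082749 + p_d*0.644622] = 0.157216


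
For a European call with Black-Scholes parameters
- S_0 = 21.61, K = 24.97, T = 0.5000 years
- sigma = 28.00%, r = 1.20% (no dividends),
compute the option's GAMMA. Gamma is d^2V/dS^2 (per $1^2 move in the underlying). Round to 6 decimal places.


Answer: Gamma = 0.077853

Derivation:
d1 = -0.6006313177; d2 = -0.7986212165
phi(d1) = 0.3330983381; exp(-qT) = 1.0000000000; exp(-rT) = 0.9940179641
Gamma = exp(-qT) * phi(d1) / (S * sigma * sqrt(T)) = 1.0000000000 * 0.3330983381 / (21.6100 * 0.2800 * 0.7071067812) = 0.077853


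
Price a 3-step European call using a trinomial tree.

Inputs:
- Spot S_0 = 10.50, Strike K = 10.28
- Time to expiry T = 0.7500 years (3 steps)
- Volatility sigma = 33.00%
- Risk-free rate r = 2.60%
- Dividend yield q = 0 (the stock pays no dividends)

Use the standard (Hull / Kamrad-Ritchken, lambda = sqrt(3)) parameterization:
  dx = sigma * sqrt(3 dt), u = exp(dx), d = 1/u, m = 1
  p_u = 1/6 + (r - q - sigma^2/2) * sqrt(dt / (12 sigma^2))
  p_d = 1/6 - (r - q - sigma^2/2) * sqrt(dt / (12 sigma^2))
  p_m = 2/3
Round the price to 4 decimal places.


Answer: Price = V(0,0) = 1.3189

Derivation:
dt = T/N = 0.250000; dx = sigma*sqrt(3*dt) = 0.285788
u = exp(dx) = 1.330811; d = 1/u = 0.751422
p_u = 0.154223, p_m = 0.666667, p_d = 0.179110
Discount per step: exp(-r*dt) = 0.993521
Stock lattice S(k, j) with j the centered position index:
  k=0: S(0,+0) = 10.5000
  k=1: S(1,-1) = 7.8899; S(1,+0) = 10.5000; S(1,+1) = 13.9735
  k=2: S(2,-2) = 5.9287; S(2,-1) = 7.8899; S(2,+0) = 10.5000; S(2,+1) = 13.9735; S(2,+2) = 18.5961
  k=3: S(3,-3) = 4.4549; S(3,-2) = 5.9287; S(3,-1) = 7.8899; S(3,+0) = 10.5000; S(3,+1) = 13.9735; S(3,+2) = 18.5961; S(3,+3) = 24.7479
Terminal payoffs V(N, j) = max(S_T - K, 0):
  V(3,-3) = 0.000000; V(3,-2) = 0.000000; V(3,-1) = 0.000000; V(3,+0) = 0.220000; V(3,+1) = 3.693513; V(3,+2) = 8.316103; V(3,+3) = 14.467894
Backward induction: V(k, j) = exp(-r*dt) * [p_u * V(k+1, j+1) + p_m * V(k+1, j) + p_d * V(k+1, j-1)]
  V(2,-2) = exp(-r*dt) * [p_u*0.000000 + p_m*0.000000 + p_d*0.000000] = 0.000000
  V(2,-1) = exp(-r*dt) * [p_u*0.220000 + p_m*0.000000 + p_d*0.000000] = 0.033709
  V(2,+0) = exp(-r*dt) * [p_u*3.693513 + p_m*0.220000 + p_d*0.000000] = 0.711651
  V(2,+1) = exp(-r*dt) * [p_u*8.316103 + p_m*3.693513 + p_d*0.220000] = 3.759763
  V(2,+2) = exp(-r*dt) * [p_u*14.467894 + p_m*8.316103 + p_d*3.693513] = 8.382235
  V(1,-1) = exp(-r*dt) * [p_u*0.711651 + p_m*0.033709 + p_d*0.000000] = 0.131369
  V(1,+0) = exp(-r*dt) * [p_u*3.759763 + p_m*0.711651 + p_d*0.033709] = 1.053444
  V(1,+1) = exp(-r*dt) * [p_u*8.382235 + p_m*3.759763 + p_d*0.711651] = 3.901265
  V(0,+0) = exp(-r*dt) * [p_u*3.901265 + p_m*1.053444 + p_d*0.131369] = 1.318890


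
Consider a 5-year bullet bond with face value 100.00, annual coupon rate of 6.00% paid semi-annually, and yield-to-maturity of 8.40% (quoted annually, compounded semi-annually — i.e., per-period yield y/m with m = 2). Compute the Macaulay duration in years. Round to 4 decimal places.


Coupon per period c = face * coupon_rate / m = 3.000000
Periods per year m = 2; per-period yield y/m = 0.042000
Number of cashflows N = 10
Cashflows (t years, CF_t, discount factor 1/(1+y/m)^(m*t), PV):
  t = 0.5000: CF_t = 3.000000, DF = 0.959693, PV = 2.879079
  t = 1.0000: CF_t = 3.000000, DF = 0.921010, PV = 2.763031
  t = 1.5000: CF_t = 3.000000, DF = 0.883887, PV = 2.651662
  t = 2.0000: CF_t = 3.000000, DF = 0.848260, PV = 2.544781
  t = 2.5000: CF_t = 3.000000, DF = 0.814069, PV = 2.442208
  t = 3.0000: CF_t = 3.000000, DF = 0.781257, PV = 2.343770
  t = 3.5000: CF_t = 3.000000, DF = 0.749766, PV = 2.249299
  t = 4.0000: CF_t = 3.000000, DF = 0.719545, PV = 2.158636
  t = 4.5000: CF_t = 3.000000, DF = 0.690543, PV = 2.071628
  t = 5.0000: CF_t = 103.000000, DF = 0.662709, PV = 68.259018
Price P = sum_t PV_t = 90.363112
Macaulay numerator sum_t t * PV_t:
  t * PV_t at t = 0.5000: 1.439539
  t * PV_t at t = 1.0000: 2.763031
  t * PV_t at t = 1.5000: 3.977492
  t * PV_t at t = 2.0000: 5.089562
  t * PV_t at t = 2.5000: 6.105520
  t * PV_t at t = 3.0000: 7.031309
  t * PV_t at t = 3.5000: 7.872547
  t * PV_t at t = 4.0000: 8.634546
  t * PV_t at t = 4.5000: 9.322326
  t * PV_t at t = 5.0000: 341.295089
Macaulay duration D = (sum_t t * PV_t) / P = 393.530962 / 90.363112 = 4.354996

Answer: Macaulay duration = 4.3550 years


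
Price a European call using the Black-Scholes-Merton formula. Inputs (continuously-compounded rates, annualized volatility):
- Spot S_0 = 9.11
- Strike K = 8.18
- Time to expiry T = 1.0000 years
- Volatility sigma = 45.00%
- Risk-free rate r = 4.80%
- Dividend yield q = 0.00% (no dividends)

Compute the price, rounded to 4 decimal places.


Answer: Price = 2.2490

Derivation:
d1 = (ln(S/K) + (r - q + 0.5*sigma^2) * T) / (sigma * sqrt(T)) = 0.57095680
d2 = d1 - sigma * sqrt(T) = 0.12095680
exp(-rT) = 0.95313379; exp(-qT) = 1.00000000
C = S_0 * exp(-qT) * N(d1) - K * exp(-rT) * N(d2)
N(d1) = 0.71598554; N(d2) = 0.54813737
C = 9.1100 * 1.00000000 * 0.71598554 - 8.1800 * 0.95313379 * 0.54813737 = 2.2490


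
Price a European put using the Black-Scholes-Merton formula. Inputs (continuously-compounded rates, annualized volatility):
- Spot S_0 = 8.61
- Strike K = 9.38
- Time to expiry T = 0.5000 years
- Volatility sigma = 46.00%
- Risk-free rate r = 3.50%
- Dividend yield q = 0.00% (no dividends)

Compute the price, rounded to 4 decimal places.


d1 = (ln(S/K) + (r - q + 0.5*sigma^2) * T) / (sigma * sqrt(T)) = -0.04690099
d2 = d1 - sigma * sqrt(T) = -0.37217011
exp(-rT) = 0.98265224; exp(-qT) = 1.00000000
P = K * exp(-rT) * N(-d2) - S_0 * exp(-qT) * N(-d1)
N(-d1) = 0.51870393; N(-d2) = 0.64511690
P = 9.3800 * 0.98265224 * 0.64511690 - 8.6100 * 1.00000000 * 0.51870393 = 1.4802

Answer: Price = 1.4802


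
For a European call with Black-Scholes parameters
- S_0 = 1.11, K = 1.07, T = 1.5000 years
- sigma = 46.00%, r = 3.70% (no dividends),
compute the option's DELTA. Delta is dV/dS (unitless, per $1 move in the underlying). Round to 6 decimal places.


Answer: Delta = 0.671966

Derivation:
d1 = 0.4453480613; d2 = -0.1180345796
phi(d1) = 0.3612785610; exp(-qT) = 1.0000000000; exp(-rT) = 0.9460120237
N(d1) = 0.6719658798
Delta = exp(-qT) * N(d1) = 1.0000000000 * 0.6719658798 = 0.671966


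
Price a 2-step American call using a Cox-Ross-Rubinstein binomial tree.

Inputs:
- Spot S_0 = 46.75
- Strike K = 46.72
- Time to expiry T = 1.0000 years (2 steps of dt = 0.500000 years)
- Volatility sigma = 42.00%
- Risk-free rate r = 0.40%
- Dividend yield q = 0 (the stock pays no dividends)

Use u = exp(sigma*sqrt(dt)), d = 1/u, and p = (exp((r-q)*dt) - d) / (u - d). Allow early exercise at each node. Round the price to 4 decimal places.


dt = T/N = 0.500000
u = exp(sigma*sqrt(dt)) = 1.345795; d = 1/u = 0.743055
p = (exp((r-q)*dt) - d) / (u - d) = 0.429616
Discount per step: exp(-r*dt) = 0.998002
Stock lattice S(k, i) with i counting down-moves:
  k=0: S(0,0) = 46.7500
  k=1: S(1,0) = 62.9159; S(1,1) = 34.7378
  k=2: S(2,0) = 84.6719; S(2,1) = 46.7500; S(2,2) = 25.8121
Terminal payoffs V(N, i) = max(S_T - K, 0):
  V(2,0) = 37.951914; V(2,1) = 0.030000; V(2,2) = 0.000000
Backward induction: V(k, i) = exp(-r*dt) * [p * V(k+1, i) + (1-p) * V(k+1, i+1)]; then take max(V_cont, immediate exercise) for American.
  V(1,0) = exp(-r*dt) * [p*37.951914 + (1-p)*0.030000] = 16.289259; exercise = 16.195912; V(1,0) = max -> 16.289259
  V(1,1) = exp(-r*dt) * [p*0.030000 + (1-p)*0.000000] = 0.012863; exercise = 0.000000; V(1,1) = max -> 0.012863
  V(0,0) = exp(-r*dt) * [p*16.289259 + (1-p)*0.012863] = 6.991470; exercise = 0.030000; V(0,0) = max -> 6.991470

Answer: Price = V(0,0) = 6.9915


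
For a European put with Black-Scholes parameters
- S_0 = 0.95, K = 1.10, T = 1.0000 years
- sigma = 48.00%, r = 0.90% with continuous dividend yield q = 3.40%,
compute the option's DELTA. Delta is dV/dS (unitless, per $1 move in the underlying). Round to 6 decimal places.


Answer: Delta = -0.528493

Derivation:
d1 = -0.1175072379; d2 = -0.5975072379
phi(d1) = 0.3961974786; exp(-qT) = 0.9665715046; exp(-rT) = 0.9910403788
N(-d1) = 0.5467709456
Delta = -exp(-qT) * N(-d1) = -0.9665715046 * 0.5467709456 = -0.528493


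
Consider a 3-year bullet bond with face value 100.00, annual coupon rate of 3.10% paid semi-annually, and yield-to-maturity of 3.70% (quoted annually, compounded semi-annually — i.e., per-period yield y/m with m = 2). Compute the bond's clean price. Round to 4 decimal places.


Coupon per period c = face * coupon_rate / m = 1.550000
Periods per year m = 2; per-period yield y/m = 0.018500
Number of cashflows N = 6
Cashflows (t years, CF_t, discount factor 1/(1+y/m)^(m*t), PV):
  t = 0.5000: CF_t = 1.550000, DF = 0.981836, PV = 1.521846
  t = 1.0000: CF_t = 1.550000, DF = 0.964002, PV = 1.494203
  t = 1.5000: CF_t = 1.550000, DF = 0.946492, PV = 1.467062
  t = 2.0000: CF_t = 1.550000, DF = 0.929300, PV = 1.440415
  t = 2.5000: CF_t = 1.550000, DF = 0.912420, PV = 1.414251
  t = 3.0000: CF_t = 101.550000, DF = 0.895847, PV = 90.973254
Price P = sum_t PV_t = 98.311031

Answer: Price = 98.3110


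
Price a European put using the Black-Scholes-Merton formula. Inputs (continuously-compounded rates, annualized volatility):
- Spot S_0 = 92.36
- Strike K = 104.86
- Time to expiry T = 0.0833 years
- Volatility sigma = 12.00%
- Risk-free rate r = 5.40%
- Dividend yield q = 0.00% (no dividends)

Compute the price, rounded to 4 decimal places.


Answer: Price = 12.0296

Derivation:
d1 = (ln(S/K) + (r - q + 0.5*sigma^2) * T) / (sigma * sqrt(T)) = -3.51775353
d2 = d1 - sigma * sqrt(T) = -3.55238762
exp(-rT) = 0.99551190; exp(-qT) = 1.00000000
P = K * exp(-rT) * N(-d2) - S_0 * exp(-qT) * N(-d1)
N(-d1) = 0.99978239; N(-d2) = 0.99980912
P = 104.8600 * 0.99551190 * 0.99980912 - 92.3600 * 1.00000000 * 0.99978239 = 12.0296


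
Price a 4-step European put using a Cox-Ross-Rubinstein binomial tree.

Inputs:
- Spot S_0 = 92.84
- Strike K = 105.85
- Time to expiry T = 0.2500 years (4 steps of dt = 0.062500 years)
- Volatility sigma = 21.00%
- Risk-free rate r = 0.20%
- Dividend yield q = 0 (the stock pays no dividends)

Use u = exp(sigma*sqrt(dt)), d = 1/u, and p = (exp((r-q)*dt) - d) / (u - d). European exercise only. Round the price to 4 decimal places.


dt = T/N = 0.062500
u = exp(sigma*sqrt(dt)) = 1.053903; d = 1/u = 0.948854
p = (exp((r-q)*dt) - d) / (u - d) = 0.488068
Discount per step: exp(-r*dt) = 0.999875
Stock lattice S(k, i) with i counting down-moves:
  k=0: S(0,0) = 92.8400
  k=1: S(1,0) = 97.8443; S(1,1) = 88.0916
  k=2: S(2,0) = 103.1184; S(2,1) = 92.8400; S(2,2) = 83.5861
  k=3: S(3,0) = 108.6767; S(3,1) = 97.8443; S(3,2) = 88.0916; S(3,3) = 79.3111
  k=4: S(4,0) = 114.5347; S(4,1) = 103.1184; S(4,2) = 92.8400; S(4,3) = 83.5861; S(4,4) = 75.2546
Terminal payoffs V(N, i) = max(K - S_T, 0):
  V(4,0) = 0.000000; V(4,1) = 2.731627; V(4,2) = 13.010000; V(4,3) = 22.263871; V(4,4) = 30.595359
Backward induction: V(k, i) = exp(-r*dt) * [p * V(k+1, i) + (1-p) * V(k+1, i+1)].
  V(3,0) = exp(-r*dt) * [p*0.000000 + (1-p)*2.731627] = 1.398232
  V(3,1) = exp(-r*dt) * [p*2.731627 + (1-p)*13.010000] = 7.992456
  V(3,2) = exp(-r*dt) * [p*13.010000 + (1-p)*22.263871] = 17.745134
  V(3,3) = exp(-r*dt) * [p*22.263871 + (1-p)*30.595359] = 26.525710
  V(2,0) = exp(-r*dt) * [p*1.398232 + (1-p)*7.992456] = 4.773429
  V(2,1) = exp(-r*dt) * [p*7.992456 + (1-p)*17.745134] = 12.983541
  V(2,2) = exp(-r*dt) * [p*17.745134 + (1-p)*26.525710] = 22.237412
  V(1,0) = exp(-r*dt) * [p*4.773429 + (1-p)*12.983541] = 8.975326
  V(1,1) = exp(-r*dt) * [p*12.983541 + (1-p)*22.237412] = 17.718679
  V(0,0) = exp(-r*dt) * [p*8.975326 + (1-p)*17.718679] = 13.449647

Answer: Price = V(0,0) = 13.4496


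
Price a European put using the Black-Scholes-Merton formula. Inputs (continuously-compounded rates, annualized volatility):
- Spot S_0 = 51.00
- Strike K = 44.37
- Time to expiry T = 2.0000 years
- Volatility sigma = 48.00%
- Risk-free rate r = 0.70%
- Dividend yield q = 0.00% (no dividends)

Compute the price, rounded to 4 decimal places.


d1 = (ln(S/K) + (r - q + 0.5*sigma^2) * T) / (sigma * sqrt(T)) = 0.56518760
d2 = d1 - sigma * sqrt(T) = -0.11363491
exp(-rT) = 0.98609754; exp(-qT) = 1.00000000
P = K * exp(-rT) * N(-d2) - S_0 * exp(-qT) * N(-d1)
N(-d1) = 0.28597308; N(-d2) = 0.54523639
P = 44.3700 * 0.98609754 * 0.54523639 - 51.0000 * 1.00000000 * 0.28597308 = 9.2712

Answer: Price = 9.2712


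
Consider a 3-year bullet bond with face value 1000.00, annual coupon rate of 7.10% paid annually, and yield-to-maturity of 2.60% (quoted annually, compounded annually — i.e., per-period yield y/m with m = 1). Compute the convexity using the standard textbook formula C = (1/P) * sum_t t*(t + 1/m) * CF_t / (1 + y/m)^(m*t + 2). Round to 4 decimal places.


Answer: Convexity = 10.4761

Derivation:
Coupon per period c = face * coupon_rate / m = 71.000000
Periods per year m = 1; per-period yield y/m = 0.026000
Number of cashflows N = 3
Cashflows (t years, CF_t, discount factor 1/(1+y/m)^(m*t), PV):
  t = 1.0000: CF_t = 71.000000, DF = 0.974659, PV = 69.200780
  t = 2.0000: CF_t = 71.000000, DF = 0.949960, PV = 67.447154
  t = 3.0000: CF_t = 1071.000000, DF = 0.925887, PV = 991.624820
Price P = sum_t PV_t = 1128.272754
Convexity numerator sum_t t*(t + 1/m) * CF_t / (1+y/m)^(m*t + 2):
  t = 1.0000: term = 131.475933
  t = 2.0000: term = 384.432553
  t = 3.0000: term = 11304.045918
Convexity = (1/P) * sum = 11819.954405 / 1128.272754 = 10.476150


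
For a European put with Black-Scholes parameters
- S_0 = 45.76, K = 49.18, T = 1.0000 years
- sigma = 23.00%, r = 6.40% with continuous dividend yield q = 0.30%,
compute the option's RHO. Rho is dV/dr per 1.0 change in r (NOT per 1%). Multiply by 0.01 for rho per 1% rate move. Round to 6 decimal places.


d1 = 0.0668404795; d2 = -0.1631595205
phi(d1) = 0.3980521078; exp(-qT) = 0.9970044955; exp(-rT) = 0.9380049995
N(-d2) = 0.5648035815
Rho = -K*T*exp(-rT)*N(-d2) = -49.1800 * 1.0000 * 0.9380049995 * 0.5648035815 = -26.055003

Answer: Rho = -26.055003


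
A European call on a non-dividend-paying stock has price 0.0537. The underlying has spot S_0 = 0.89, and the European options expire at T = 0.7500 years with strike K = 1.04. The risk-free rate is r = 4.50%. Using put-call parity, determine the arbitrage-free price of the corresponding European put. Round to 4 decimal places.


Put-call parity: C - P = S_0 * exp(-qT) - K * exp(-rT).
S_0 * exp(-qT) = 0.8900 * 1.00000000 = 0.89000000
K * exp(-rT) = 1.0400 * 0.96681318 = 1.00548570
P = C - S*exp(-qT) + K*exp(-rT)
P = 0.0537 - 0.89000000 + 1.00548570 = 0.1692

Answer: Put price = 0.1692


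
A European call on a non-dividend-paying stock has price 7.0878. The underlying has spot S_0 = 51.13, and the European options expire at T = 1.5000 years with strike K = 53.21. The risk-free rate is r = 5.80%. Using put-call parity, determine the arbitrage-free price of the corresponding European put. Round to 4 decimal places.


Put-call parity: C - P = S_0 * exp(-qT) - K * exp(-rT).
S_0 * exp(-qT) = 51.1300 * 1.00000000 = 51.13000000
K * exp(-rT) = 53.2100 * 0.91667710 = 48.77638826
P = C - S*exp(-qT) + K*exp(-rT)
P = 7.0878 - 51.13000000 + 48.77638826 = 4.7342

Answer: Put price = 4.7342


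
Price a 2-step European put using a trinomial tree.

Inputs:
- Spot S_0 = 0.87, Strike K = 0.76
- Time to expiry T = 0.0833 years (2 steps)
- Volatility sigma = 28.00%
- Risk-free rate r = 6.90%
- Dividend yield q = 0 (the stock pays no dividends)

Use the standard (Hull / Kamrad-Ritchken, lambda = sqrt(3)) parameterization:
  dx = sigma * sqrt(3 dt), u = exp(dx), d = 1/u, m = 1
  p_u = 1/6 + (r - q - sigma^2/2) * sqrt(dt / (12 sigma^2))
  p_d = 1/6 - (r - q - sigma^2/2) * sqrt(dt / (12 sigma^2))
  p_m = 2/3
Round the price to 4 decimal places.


dt = T/N = 0.041650; dx = sigma*sqrt(3*dt) = 0.098975
u = exp(dx) = 1.104039; d = 1/u = 0.905765
p_u = 0.172937, p_m = 0.666667, p_d = 0.160397
Discount per step: exp(-r*dt) = 0.997130
Stock lattice S(k, j) with j the centered position index:
  k=0: S(0,+0) = 0.8700
  k=1: S(1,-1) = 0.7880; S(1,+0) = 0.8700; S(1,+1) = 0.9605
  k=2: S(2,-2) = 0.7138; S(2,-1) = 0.7880; S(2,+0) = 0.8700; S(2,+1) = 0.9605; S(2,+2) = 1.0604
Terminal payoffs V(N, j) = max(K - S_T, 0):
  V(2,-2) = 0.046243; V(2,-1) = 0.000000; V(2,+0) = 0.000000; V(2,+1) = 0.000000; V(2,+2) = 0.000000
Backward induction: V(k, j) = exp(-r*dt) * [p_u * V(k+1, j+1) + p_m * V(k+1, j) + p_d * V(k+1, j-1)]
  V(1,-1) = exp(-r*dt) * [p_u*0.000000 + p_m*0.000000 + p_d*0.046243] = 0.007396
  V(1,+0) = exp(-r*dt) * [p_u*0.000000 + p_m*0.000000 + p_d*0.000000] = 0.000000
  V(1,+1) = exp(-r*dt) * [p_u*0.000000 + p_m*0.000000 + p_d*0.000000] = 0.000000
  V(0,+0) = exp(-r*dt) * [p_u*0.000000 + p_m*0.000000 + p_d*0.007396] = 0.001183

Answer: Price = V(0,0) = 0.0012


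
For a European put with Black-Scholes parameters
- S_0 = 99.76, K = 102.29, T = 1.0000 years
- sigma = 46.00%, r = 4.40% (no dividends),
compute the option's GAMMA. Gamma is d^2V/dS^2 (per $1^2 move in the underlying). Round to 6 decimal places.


d1 = 0.2712073585; d2 = -0.1887926415
phi(d1) = 0.3845370065; exp(-qT) = 1.0000000000; exp(-rT) = 0.9569539575
Gamma = exp(-qT) * phi(d1) / (S * sigma * sqrt(T)) = 1.0000000000 * 0.3845370065 / (99.7600 * 0.4600 * 1.0000000000) = 0.008380

Answer: Gamma = 0.008380


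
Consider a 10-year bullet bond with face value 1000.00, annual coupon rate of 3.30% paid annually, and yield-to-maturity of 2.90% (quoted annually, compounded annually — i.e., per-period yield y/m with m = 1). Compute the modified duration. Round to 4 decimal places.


Coupon per period c = face * coupon_rate / m = 33.000000
Periods per year m = 1; per-period yield y/m = 0.029000
Number of cashflows N = 10
Cashflows (t years, CF_t, discount factor 1/(1+y/m)^(m*t), PV):
  t = 1.0000: CF_t = 33.000000, DF = 0.971817, PV = 32.069971
  t = 2.0000: CF_t = 33.000000, DF = 0.944429, PV = 31.166152
  t = 3.0000: CF_t = 33.000000, DF = 0.917812, PV = 30.287806
  t = 4.0000: CF_t = 33.000000, DF = 0.891946, PV = 29.434214
  t = 5.0000: CF_t = 33.000000, DF = 0.866808, PV = 28.604678
  t = 6.0000: CF_t = 33.000000, DF = 0.842379, PV = 27.798521
  t = 7.0000: CF_t = 33.000000, DF = 0.818639, PV = 27.015084
  t = 8.0000: CF_t = 33.000000, DF = 0.795567, PV = 26.253726
  t = 9.0000: CF_t = 33.000000, DF = 0.773146, PV = 25.513825
  t = 10.0000: CF_t = 1033.000000, DF = 0.751357, PV = 776.151630
Price P = sum_t PV_t = 1034.295606
First compute Macaulay numerator sum_t t * PV_t:
  t * PV_t at t = 1.0000: 32.069971
  t * PV_t at t = 2.0000: 62.332305
  t * PV_t at t = 3.0000: 90.863418
  t * PV_t at t = 4.0000: 117.736855
  t * PV_t at t = 5.0000: 143.023391
  t * PV_t at t = 6.0000: 166.791126
  t * PV_t at t = 7.0000: 189.105586
  t * PV_t at t = 8.0000: 210.029805
  t * PV_t at t = 9.0000: 229.624422
  t * PV_t at t = 10.0000: 7761.516300
Macaulay duration D = 9003.093179 / 1034.295606 = 8.704565
Modified duration = D / (1 + y/m) = 8.704565 / (1 + 0.029000) = 8.459247

Answer: Modified duration = 8.4592


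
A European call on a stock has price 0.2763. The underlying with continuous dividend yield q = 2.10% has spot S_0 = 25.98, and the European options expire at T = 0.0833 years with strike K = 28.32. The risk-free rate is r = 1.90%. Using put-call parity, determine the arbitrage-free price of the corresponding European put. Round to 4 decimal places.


Put-call parity: C - P = S_0 * exp(-qT) - K * exp(-rT).
S_0 * exp(-qT) = 25.9800 * 0.99825223 = 25.93459291
K * exp(-rT) = 28.3200 * 0.99841855 = 28.27521339
P = C - S*exp(-qT) + K*exp(-rT)
P = 0.2763 - 25.93459291 + 28.27521339 = 2.6169

Answer: Put price = 2.6169


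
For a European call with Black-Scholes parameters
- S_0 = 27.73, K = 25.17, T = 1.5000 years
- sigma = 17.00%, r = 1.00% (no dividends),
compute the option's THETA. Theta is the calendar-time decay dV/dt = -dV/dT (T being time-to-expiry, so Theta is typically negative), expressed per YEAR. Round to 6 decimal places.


Answer: Theta = -0.790563

Derivation:
d1 = 0.6413679126; d2 = 0.4331612845
phi(d1) = 0.3247775044; exp(-qT) = 1.0000000000; exp(-rT) = 0.9851119396
Theta = -S*exp(-qT)*phi(d1)*sigma/(2*sqrt(T)) - r*K*exp(-rT)*N(d2) + q*S*exp(-qT)*N(d1)
N(d1) = 0.7393581624; N(d2) = 0.6675511985; sqrt(T) = 1.2247448714
Term 1 = -27.7300 * 1.0000000000 * 0.3247775044 * 0.1700 / (2 * 1.2247448714) = -0.6250418635
Term 2 = -0.0100 * 25.1700 * 0.9851119396 * 0.6675511985 = -0.1655211055
Term 3 = 0 (no dividend yield, q = 0)
Theta = -0.6250418635 + (-0.1655211055) + (0.0000000000) = -0.790563


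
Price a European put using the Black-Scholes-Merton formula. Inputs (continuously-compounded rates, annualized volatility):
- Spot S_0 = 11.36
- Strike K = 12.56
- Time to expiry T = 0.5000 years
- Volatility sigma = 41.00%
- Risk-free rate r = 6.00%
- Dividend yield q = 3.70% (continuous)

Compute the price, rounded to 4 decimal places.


Answer: Price = 1.9259

Derivation:
d1 = (ln(S/K) + (r - q + 0.5*sigma^2) * T) / (sigma * sqrt(T)) = -0.16175067
d2 = d1 - sigma * sqrt(T) = -0.45166445
exp(-rT) = 0.97044553; exp(-qT) = 0.98167007
P = K * exp(-rT) * N(-d2) - S_0 * exp(-qT) * N(-d1)
N(-d1) = 0.56424890; N(-d2) = 0.67424463
P = 12.5600 * 0.97044553 * 0.67424463 - 11.3600 * 0.98167007 * 0.56424890 = 1.9259


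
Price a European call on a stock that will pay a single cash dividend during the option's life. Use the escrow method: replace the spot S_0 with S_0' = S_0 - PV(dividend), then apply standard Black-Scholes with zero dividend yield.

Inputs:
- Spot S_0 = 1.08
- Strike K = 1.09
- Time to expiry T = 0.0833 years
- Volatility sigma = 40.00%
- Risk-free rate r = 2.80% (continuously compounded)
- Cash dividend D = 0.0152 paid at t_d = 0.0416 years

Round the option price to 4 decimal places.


PV(D) = D * exp(-r * t_d) = 0.0152 * 0.99883588 = 0.01518231
S_0' = S_0 - PV(D) = 1.0800 - 0.01518231 = 1.06481769
d1 = (ln(S_0'/K) + (r + sigma^2/2)*T) / (sigma*sqrt(T)) = -0.12453936
d2 = d1 - sigma*sqrt(T) = -0.23998632
exp(-rT) = 0.99767032
N(d1) = 0.45044412; N(d2) = 0.40517043
C = S_0' * N(d1) - K * exp(-rT) * N(d2) = 1.06481769 * 0.45044412 - 1.0900 * 0.99767032 * 0.40517043 = 0.0390

Answer: Price = 0.0390


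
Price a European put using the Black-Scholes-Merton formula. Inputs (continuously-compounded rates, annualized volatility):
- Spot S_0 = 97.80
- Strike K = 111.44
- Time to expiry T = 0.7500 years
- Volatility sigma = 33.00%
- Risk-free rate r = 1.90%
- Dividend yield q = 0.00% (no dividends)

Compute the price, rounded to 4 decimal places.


d1 = (ln(S/K) + (r - q + 0.5*sigma^2) * T) / (sigma * sqrt(T)) = -0.26409139
d2 = d1 - sigma * sqrt(T) = -0.54987978
exp(-rT) = 0.98585105; exp(-qT) = 1.00000000
P = K * exp(-rT) * N(-d2) - S_0 * exp(-qT) * N(-d1)
N(-d1) = 0.60414525; N(-d2) = 0.70879908
P = 111.4400 * 0.98585105 * 0.70879908 - 97.8000 * 1.00000000 * 0.60414525 = 18.7856

Answer: Price = 18.7856


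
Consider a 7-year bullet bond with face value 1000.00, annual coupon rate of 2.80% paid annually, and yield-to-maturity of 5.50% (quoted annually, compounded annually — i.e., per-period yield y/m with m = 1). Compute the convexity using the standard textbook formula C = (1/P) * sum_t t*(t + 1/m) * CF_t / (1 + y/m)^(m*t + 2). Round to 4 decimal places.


Answer: Convexity = 44.5874

Derivation:
Coupon per period c = face * coupon_rate / m = 28.000000
Periods per year m = 1; per-period yield y/m = 0.055000
Number of cashflows N = 7
Cashflows (t years, CF_t, discount factor 1/(1+y/m)^(m*t), PV):
  t = 1.0000: CF_t = 28.000000, DF = 0.947867, PV = 26.540284
  t = 2.0000: CF_t = 28.000000, DF = 0.898452, PV = 25.156668
  t = 3.0000: CF_t = 28.000000, DF = 0.851614, PV = 23.845183
  t = 4.0000: CF_t = 28.000000, DF = 0.807217, PV = 22.602069
  t = 5.0000: CF_t = 28.000000, DF = 0.765134, PV = 21.423762
  t = 6.0000: CF_t = 28.000000, DF = 0.725246, PV = 20.306883
  t = 7.0000: CF_t = 1028.000000, DF = 0.687437, PV = 706.685039
Price P = sum_t PV_t = 846.559888
Convexity numerator sum_t t*(t + 1/m) * CF_t / (1+y/m)^(m*t + 2):
  t = 1.0000: term = 47.690365
  t = 2.0000: term = 135.612413
  t = 3.0000: term = 257.085143
  t = 4.0000: term = 406.137666
  t = 5.0000: term = 577.446919
  t = 6.0000: term = 766.280272
  t = 7.0000: term = 35555.681314
Convexity = (1/P) * sum = 37745.934093 / 846.559888 = 44.587435


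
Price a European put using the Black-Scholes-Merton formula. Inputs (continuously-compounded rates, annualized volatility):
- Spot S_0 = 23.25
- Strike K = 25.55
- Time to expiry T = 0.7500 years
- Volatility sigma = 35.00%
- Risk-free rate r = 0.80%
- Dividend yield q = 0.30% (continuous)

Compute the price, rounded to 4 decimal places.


Answer: Price = 4.1553

Derivation:
d1 = (ln(S/K) + (r - q + 0.5*sigma^2) * T) / (sigma * sqrt(T)) = -0.14728926
d2 = d1 - sigma * sqrt(T) = -0.45039815
exp(-rT) = 0.99401796; exp(-qT) = 0.99775253
P = K * exp(-rT) * N(-d2) - S_0 * exp(-qT) * N(-d1)
N(-d1) = 0.55854815; N(-d2) = 0.67378831
P = 25.5500 * 0.99401796 * 0.67378831 - 23.2500 * 0.99775253 * 0.55854815 = 4.1553


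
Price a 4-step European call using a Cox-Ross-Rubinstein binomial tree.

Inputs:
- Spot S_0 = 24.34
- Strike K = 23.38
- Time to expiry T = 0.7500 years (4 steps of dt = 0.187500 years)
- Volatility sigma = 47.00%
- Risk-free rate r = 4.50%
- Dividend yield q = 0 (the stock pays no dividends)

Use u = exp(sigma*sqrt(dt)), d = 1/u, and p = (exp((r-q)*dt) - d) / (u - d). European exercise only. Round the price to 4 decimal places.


dt = T/N = 0.187500
u = exp(sigma*sqrt(dt)) = 1.225705; d = 1/u = 0.815857
p = (exp((r-q)*dt) - d) / (u - d) = 0.469970
Discount per step: exp(-r*dt) = 0.991598
Stock lattice S(k, i) with i counting down-moves:
  k=0: S(0,0) = 24.3400
  k=1: S(1,0) = 29.8337; S(1,1) = 19.8580
  k=2: S(2,0) = 36.5672; S(2,1) = 24.3400; S(2,2) = 16.2013
  k=3: S(3,0) = 44.8207; S(3,1) = 29.8337; S(3,2) = 19.8580; S(3,3) = 13.2179
  k=4: S(4,0) = 54.9369; S(4,1) = 36.5672; S(4,2) = 24.3400; S(4,3) = 16.2013; S(4,4) = 10.7839
Terminal payoffs V(N, i) = max(S_T - K, 0):
  V(4,0) = 31.556884; V(4,1) = 13.187250; V(4,2) = 0.960000; V(4,3) = 0.000000; V(4,4) = 0.000000
Backward induction: V(k, i) = exp(-r*dt) * [p * V(k+1, i) + (1-p) * V(k+1, i+1)].
  V(3,0) = exp(-r*dt) * [p*31.556884 + (1-p)*13.187250] = 21.637090
  V(3,1) = exp(-r*dt) * [p*13.187250 + (1-p)*0.960000] = 6.650092
  V(3,2) = exp(-r*dt) * [p*0.960000 + (1-p)*0.000000] = 0.447380
  V(3,3) = exp(-r*dt) * [p*0.000000 + (1-p)*0.000000] = 0.000000
  V(2,0) = exp(-r*dt) * [p*21.637090 + (1-p)*6.650092] = 13.578477
  V(2,1) = exp(-r*dt) * [p*6.650092 + (1-p)*0.447380] = 3.334217
  V(2,2) = exp(-r*dt) * [p*0.447380 + (1-p)*0.000000] = 0.208489
  V(1,0) = exp(-r*dt) * [p*13.578477 + (1-p)*3.334217] = 8.080245
  V(1,1) = exp(-r*dt) * [p*3.334217 + (1-p)*0.208489] = 1.663393
  V(0,0) = exp(-r*dt) * [p*8.080245 + (1-p)*1.663393] = 4.639806

Answer: Price = V(0,0) = 4.6398


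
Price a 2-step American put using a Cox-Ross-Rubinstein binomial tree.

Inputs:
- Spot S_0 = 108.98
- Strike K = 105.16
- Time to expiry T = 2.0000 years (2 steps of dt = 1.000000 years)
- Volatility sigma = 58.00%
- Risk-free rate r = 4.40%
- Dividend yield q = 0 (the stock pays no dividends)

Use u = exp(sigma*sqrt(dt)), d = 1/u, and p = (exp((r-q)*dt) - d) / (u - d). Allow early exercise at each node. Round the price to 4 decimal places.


dt = T/N = 1.000000
u = exp(sigma*sqrt(dt)) = 1.786038; d = 1/u = 0.559898
p = (exp((r-q)*dt) - d) / (u - d) = 0.395619
Discount per step: exp(-r*dt) = 0.956954
Stock lattice S(k, i) with i counting down-moves:
  k=0: S(0,0) = 108.9800
  k=1: S(1,0) = 194.6425; S(1,1) = 61.0177
  k=2: S(2,0) = 347.6389; S(2,1) = 108.9800; S(2,2) = 34.1637
Terminal payoffs V(N, i) = max(K - S_T, 0):
  V(2,0) = 0.000000; V(2,1) = 0.000000; V(2,2) = 70.996276
Backward induction: V(k, i) = exp(-r*dt) * [p * V(k+1, i) + (1-p) * V(k+1, i+1)]; then take max(V_cont, immediate exercise) for American.
  V(1,0) = exp(-r*dt) * [p*0.000000 + (1-p)*0.000000] = 0.000000; exercise = 0.000000; V(1,0) = max -> 0.000000
  V(1,1) = exp(-r*dt) * [p*0.000000 + (1-p)*70.996276] = 41.061764; exercise = 44.142276; V(1,1) = max -> 44.142276
  V(0,0) = exp(-r*dt) * [p*0.000000 + (1-p)*44.142276] = 25.530349; exercise = 0.000000; V(0,0) = max -> 25.530349

Answer: Price = V(0,0) = 25.5303


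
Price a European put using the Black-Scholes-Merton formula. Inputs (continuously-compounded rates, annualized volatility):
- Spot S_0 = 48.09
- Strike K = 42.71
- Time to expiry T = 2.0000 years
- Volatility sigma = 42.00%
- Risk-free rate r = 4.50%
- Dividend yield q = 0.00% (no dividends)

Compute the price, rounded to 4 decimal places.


d1 = (ln(S/K) + (r - q + 0.5*sigma^2) * T) / (sigma * sqrt(T)) = 0.64825053
d2 = d1 - sigma * sqrt(T) = 0.05428083
exp(-rT) = 0.91393119; exp(-qT) = 1.00000000
P = K * exp(-rT) * N(-d2) - S_0 * exp(-qT) * N(-d1)
N(-d1) = 0.25841146; N(-d2) = 0.47835571
P = 42.7100 * 0.91393119 * 0.47835571 - 48.0900 * 1.00000000 * 0.25841146 = 6.2451

Answer: Price = 6.2451
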